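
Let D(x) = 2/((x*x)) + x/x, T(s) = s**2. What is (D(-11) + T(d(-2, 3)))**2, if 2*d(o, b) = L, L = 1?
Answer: 375769/234256 ≈ 1.6041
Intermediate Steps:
d(o, b) = 1/2 (d(o, b) = (1/2)*1 = 1/2)
D(x) = 1 + 2/x**2 (D(x) = 2/(x**2) + 1 = 2/x**2 + 1 = 1 + 2/x**2)
(D(-11) + T(d(-2, 3)))**2 = ((1 + 2/(-11)**2) + (1/2)**2)**2 = ((1 + 2*(1/121)) + 1/4)**2 = ((1 + 2/121) + 1/4)**2 = (123/121 + 1/4)**2 = (613/484)**2 = 375769/234256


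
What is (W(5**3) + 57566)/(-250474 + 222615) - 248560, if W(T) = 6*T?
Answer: -6924691356/27859 ≈ -2.4856e+5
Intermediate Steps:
(W(5**3) + 57566)/(-250474 + 222615) - 248560 = (6*5**3 + 57566)/(-250474 + 222615) - 248560 = (6*125 + 57566)/(-27859) - 248560 = (750 + 57566)*(-1/27859) - 248560 = 58316*(-1/27859) - 248560 = -58316/27859 - 248560 = -6924691356/27859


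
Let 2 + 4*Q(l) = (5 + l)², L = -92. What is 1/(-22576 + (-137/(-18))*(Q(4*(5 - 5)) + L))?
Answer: -24/557579 ≈ -4.3043e-5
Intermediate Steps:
Q(l) = -½ + (5 + l)²/4
1/(-22576 + (-137/(-18))*(Q(4*(5 - 5)) + L)) = 1/(-22576 + (-137/(-18))*((-½ + (5 + 4*(5 - 5))²/4) - 92)) = 1/(-22576 + (-137*(-1/18))*((-½ + (5 + 4*0)²/4) - 92)) = 1/(-22576 + 137*((-½ + (5 + 0)²/4) - 92)/18) = 1/(-22576 + 137*((-½ + (¼)*5²) - 92)/18) = 1/(-22576 + 137*((-½ + (¼)*25) - 92)/18) = 1/(-22576 + 137*((-½ + 25/4) - 92)/18) = 1/(-22576 + 137*(23/4 - 92)/18) = 1/(-22576 + (137/18)*(-345/4)) = 1/(-22576 - 15755/24) = 1/(-557579/24) = -24/557579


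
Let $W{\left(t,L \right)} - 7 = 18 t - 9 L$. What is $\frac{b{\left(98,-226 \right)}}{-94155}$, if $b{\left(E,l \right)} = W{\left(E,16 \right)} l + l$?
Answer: $\frac{367928}{94155} \approx 3.9077$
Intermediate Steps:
$W{\left(t,L \right)} = 7 - 9 L + 18 t$ ($W{\left(t,L \right)} = 7 - \left(- 18 t + 9 L\right) = 7 - 9 L + 18 t$)
$b{\left(E,l \right)} = l + l \left(-137 + 18 E\right)$ ($b{\left(E,l \right)} = \left(7 - 144 + 18 E\right) l + l = \left(-137 + 18 E\right) l + l = l \left(-137 + 18 E\right) + l = l + l \left(-137 + 18 E\right)$)
$\frac{b{\left(98,-226 \right)}}{-94155} = \frac{2 \left(-226\right) \left(-68 + 9 \cdot 98\right)}{-94155} = 2 \left(-226\right) \left(-68 + 882\right) \left(- \frac{1}{94155}\right) = 2 \left(-226\right) 814 \left(- \frac{1}{94155}\right) = \left(-367928\right) \left(- \frac{1}{94155}\right) = \frac{367928}{94155}$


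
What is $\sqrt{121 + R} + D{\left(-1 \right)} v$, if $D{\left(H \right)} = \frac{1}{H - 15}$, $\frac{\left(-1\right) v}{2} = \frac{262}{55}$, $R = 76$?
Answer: $\frac{131}{220} + \sqrt{197} \approx 14.631$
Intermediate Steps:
$v = - \frac{524}{55}$ ($v = - 2 \cdot \frac{262}{55} = - 2 \cdot 262 \cdot \frac{1}{55} = \left(-2\right) \frac{262}{55} = - \frac{524}{55} \approx -9.5273$)
$D{\left(H \right)} = \frac{1}{-15 + H}$
$\sqrt{121 + R} + D{\left(-1 \right)} v = \sqrt{121 + 76} + \frac{1}{-15 - 1} \left(- \frac{524}{55}\right) = \sqrt{197} + \frac{1}{-16} \left(- \frac{524}{55}\right) = \sqrt{197} - - \frac{131}{220} = \sqrt{197} + \frac{131}{220} = \frac{131}{220} + \sqrt{197}$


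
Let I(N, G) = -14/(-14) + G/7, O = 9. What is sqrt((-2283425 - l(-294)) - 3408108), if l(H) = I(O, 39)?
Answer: 3*I*sqrt(30987271)/7 ≈ 2385.7*I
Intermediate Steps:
I(N, G) = 1 + G/7 (I(N, G) = -14*(-1/14) + G*(1/7) = 1 + G/7)
l(H) = 46/7 (l(H) = 1 + (1/7)*39 = 1 + 39/7 = 46/7)
sqrt((-2283425 - l(-294)) - 3408108) = sqrt((-2283425 - 1*46/7) - 3408108) = sqrt((-2283425 - 46/7) - 3408108) = sqrt(-15984021/7 - 3408108) = sqrt(-39840777/7) = 3*I*sqrt(30987271)/7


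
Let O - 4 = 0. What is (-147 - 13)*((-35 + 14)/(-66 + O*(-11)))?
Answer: -336/11 ≈ -30.545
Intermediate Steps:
O = 4 (O = 4 + 0 = 4)
(-147 - 13)*((-35 + 14)/(-66 + O*(-11))) = (-147 - 13)*((-35 + 14)/(-66 + 4*(-11))) = -(-3360)/(-66 - 44) = -(-3360)/(-110) = -(-3360)*(-1)/110 = -160*21/110 = -336/11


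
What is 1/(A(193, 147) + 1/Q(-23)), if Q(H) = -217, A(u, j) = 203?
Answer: 217/44050 ≈ 0.0049262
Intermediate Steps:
1/(A(193, 147) + 1/Q(-23)) = 1/(203 + 1/(-217)) = 1/(203 - 1/217) = 1/(44050/217) = 217/44050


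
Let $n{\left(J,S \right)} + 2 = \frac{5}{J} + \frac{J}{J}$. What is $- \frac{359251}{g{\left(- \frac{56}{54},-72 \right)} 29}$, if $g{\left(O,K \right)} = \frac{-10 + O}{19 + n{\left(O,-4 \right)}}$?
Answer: $\frac{3579217713}{241976} \approx 14792.0$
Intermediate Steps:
$n{\left(J,S \right)} = -1 + \frac{5}{J}$ ($n{\left(J,S \right)} = -2 + \left(\frac{5}{J} + \frac{J}{J}\right) = -2 + \left(\frac{5}{J} + 1\right) = -2 + \left(1 + \frac{5}{J}\right) = -1 + \frac{5}{J}$)
$g{\left(O,K \right)} = \frac{-10 + O}{19 + \frac{5 - O}{O}}$
$- \frac{359251}{g{\left(- \frac{56}{54},-72 \right)} 29} = - \frac{359251}{\frac{- \frac{56}{54} \left(-10 - \frac{56}{54}\right)}{5 + 18 \left(- \frac{56}{54}\right)} 29} = - \frac{359251}{\frac{\left(-56\right) \frac{1}{54} \left(-10 - \frac{28}{27}\right)}{5 + 18 \left(\left(-56\right) \frac{1}{54}\right)} 29} = - \frac{359251}{- \frac{28 \left(-10 - \frac{28}{27}\right)}{27 \left(5 + 18 \left(- \frac{28}{27}\right)\right)} 29} = - \frac{359251}{\left(- \frac{28}{27}\right) \frac{1}{5 - \frac{56}{3}} \left(- \frac{298}{27}\right) 29} = - \frac{359251}{\left(- \frac{28}{27}\right) \frac{1}{- \frac{41}{3}} \left(- \frac{298}{27}\right) 29} = - \frac{359251}{\left(- \frac{28}{27}\right) \left(- \frac{3}{41}\right) \left(- \frac{298}{27}\right) 29} = - \frac{359251}{\left(- \frac{8344}{9963}\right) 29} = - \frac{359251}{- \frac{241976}{9963}} = \left(-359251\right) \left(- \frac{9963}{241976}\right) = \frac{3579217713}{241976}$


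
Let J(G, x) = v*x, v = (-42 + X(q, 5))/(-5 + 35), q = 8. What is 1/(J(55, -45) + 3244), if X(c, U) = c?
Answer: 1/3295 ≈ 0.00030349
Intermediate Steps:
v = -17/15 (v = (-42 + 8)/(-5 + 35) = -34/30 = -34*1/30 = -17/15 ≈ -1.1333)
J(G, x) = -17*x/15
1/(J(55, -45) + 3244) = 1/(-17/15*(-45) + 3244) = 1/(51 + 3244) = 1/3295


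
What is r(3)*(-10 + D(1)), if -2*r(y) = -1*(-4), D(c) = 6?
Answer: 8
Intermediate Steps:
r(y) = -2 (r(y) = -(-1)*(-4)/2 = -1/2*4 = -2)
r(3)*(-10 + D(1)) = -2*(-10 + 6) = -2*(-4) = 8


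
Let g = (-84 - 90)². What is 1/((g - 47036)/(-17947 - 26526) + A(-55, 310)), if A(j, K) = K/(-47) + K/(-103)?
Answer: -215293793/1986859340 ≈ -0.10836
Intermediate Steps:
A(j, K) = -150*K/4841 (A(j, K) = K*(-1/47) + K*(-1/103) = -K/47 - K/103 = -150*K/4841)
g = 30276 (g = (-174)² = 30276)
1/((g - 47036)/(-17947 - 26526) + A(-55, 310)) = 1/((30276 - 47036)/(-17947 - 26526) - 150/4841*310) = 1/(-16760/(-44473) - 46500/4841) = 1/(-16760*(-1/44473) - 46500/4841) = 1/(16760/44473 - 46500/4841) = 1/(-1986859340/215293793) = -215293793/1986859340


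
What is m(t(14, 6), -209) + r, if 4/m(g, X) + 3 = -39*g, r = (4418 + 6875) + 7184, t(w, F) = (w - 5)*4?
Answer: 25997135/1407 ≈ 18477.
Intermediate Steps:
t(w, F) = -20 + 4*w (t(w, F) = (-5 + w)*4 = -20 + 4*w)
r = 18477 (r = 11293 + 7184 = 18477)
m(g, X) = 4/(-3 - 39*g)
m(t(14, 6), -209) + r = -4/(3 + 39*(-20 + 4*14)) + 18477 = -4/(3 + 39*(-20 + 56)) + 18477 = -4/(3 + 39*36) + 18477 = -4/(3 + 1404) + 18477 = -4/1407 + 18477 = 25997135/1407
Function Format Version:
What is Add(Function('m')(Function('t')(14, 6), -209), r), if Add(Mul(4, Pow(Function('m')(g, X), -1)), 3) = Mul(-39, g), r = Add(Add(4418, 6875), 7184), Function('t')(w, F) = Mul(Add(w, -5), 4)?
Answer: Rational(25997135, 1407) ≈ 18477.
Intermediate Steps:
Function('t')(w, F) = Add(-20, Mul(4, w)) (Function('t')(w, F) = Mul(Add(-5, w), 4) = Add(-20, Mul(4, w)))
r = 18477 (r = Add(11293, 7184) = 18477)
Function('m')(g, X) = Mul(4, Pow(Add(-3, Mul(-39, g)), -1))
Add(Function('m')(Function('t')(14, 6), -209), r) = Add(Mul(-4, Pow(Add(3, Mul(39, Add(-20, Mul(4, 14)))), -1)), 18477) = Add(Mul(-4, Pow(Add(3, Mul(39, Add(-20, 56))), -1)), 18477) = Add(Mul(-4, Pow(Add(3, Mul(39, 36)), -1)), 18477) = Add(Mul(-4, Pow(Add(3, 1404), -1)), 18477) = Add(Mul(-4, Pow(1407, -1)), 18477) = Add(Mul(-4, Rational(1, 1407)), 18477) = Add(Rational(-4, 1407), 18477) = Rational(25997135, 1407)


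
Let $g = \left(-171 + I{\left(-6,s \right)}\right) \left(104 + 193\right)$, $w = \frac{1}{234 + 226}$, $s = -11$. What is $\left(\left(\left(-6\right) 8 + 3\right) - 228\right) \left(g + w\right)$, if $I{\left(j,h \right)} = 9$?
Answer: $\frac{6042155847}{460} \approx 1.3135 \cdot 10^{7}$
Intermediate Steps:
$w = \frac{1}{460} \approx 0.0021739$
$g = -48114$ ($g = \left(-171 + 9\right) \left(104 + 193\right) = \left(-162\right) 297 = -48114$)
$\left(\left(\left(-6\right) 8 + 3\right) - 228\right) \left(g + w\right) = \left(\left(\left(-6\right) 8 + 3\right) - 228\right) \left(-48114 + \frac{1}{460}\right) = \left(\left(-48 + 3\right) - 228\right) \left(- \frac{22132439}{460}\right) = \left(-45 - 228\right) \left(- \frac{22132439}{460}\right) = \left(-273\right) \left(- \frac{22132439}{460}\right) = \frac{6042155847}{460}$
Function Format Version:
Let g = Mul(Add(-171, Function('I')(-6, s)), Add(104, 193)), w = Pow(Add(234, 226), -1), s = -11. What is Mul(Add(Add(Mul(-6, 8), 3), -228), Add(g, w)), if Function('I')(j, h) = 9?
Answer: Rational(6042155847, 460) ≈ 1.3135e+7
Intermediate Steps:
w = Rational(1, 460) (w = Pow(460, -1) = Rational(1, 460) ≈ 0.0021739)
g = -48114 (g = Mul(Add(-171, 9), Add(104, 193)) = Mul(-162, 297) = -48114)
Mul(Add(Add(Mul(-6, 8), 3), -228), Add(g, w)) = Mul(Add(Add(Mul(-6, 8), 3), -228), Add(-48114, Rational(1, 460))) = Mul(Add(Add(-48, 3), -228), Rational(-22132439, 460)) = Mul(Add(-45, -228), Rational(-22132439, 460)) = Mul(-273, Rational(-22132439, 460)) = Rational(6042155847, 460)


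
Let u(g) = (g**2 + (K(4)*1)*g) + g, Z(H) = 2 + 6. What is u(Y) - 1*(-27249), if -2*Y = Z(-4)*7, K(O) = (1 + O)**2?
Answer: 27305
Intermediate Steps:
Z(H) = 8
Y = -28 (Y = -4*7 = -1/2*56 = -28)
u(g) = g**2 + 26*g (u(g) = (g**2 + ((1 + 4)**2*1)*g) + g = (g**2 + (5**2*1)*g) + g = (g**2 + (25*1)*g) + g = (g**2 + 25*g) + g = g**2 + 26*g)
u(Y) - 1*(-27249) = -28*(26 - 28) - 1*(-27249) = -28*(-2) + 27249 = 56 + 27249 = 27305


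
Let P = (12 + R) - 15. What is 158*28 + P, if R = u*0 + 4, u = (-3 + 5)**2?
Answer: 4425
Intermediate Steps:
u = 4 (u = 2**2 = 4)
R = 4 (R = 4*0 + 4 = 0 + 4 = 4)
P = 1 (P = (12 + 4) - 15 = 16 - 15 = 1)
158*28 + P = 158*28 + 1 = 4424 + 1 = 4425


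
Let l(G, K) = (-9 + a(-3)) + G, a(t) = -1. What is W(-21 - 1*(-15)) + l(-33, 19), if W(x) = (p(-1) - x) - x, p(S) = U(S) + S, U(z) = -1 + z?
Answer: -34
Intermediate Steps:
l(G, K) = -10 + G (l(G, K) = (-9 - 1) + G = -10 + G)
p(S) = -1 + 2*S (p(S) = (-1 + S) + S = -1 + 2*S)
W(x) = -3 - 2*x (W(x) = ((-1 + 2*(-1)) - x) - x = ((-1 - 2) - x) - x = (-3 - x) - x = -3 - 2*x)
W(-21 - 1*(-15)) + l(-33, 19) = (-3 - 2*(-21 - 1*(-15))) + (-10 - 33) = (-3 - 2*(-21 + 15)) - 43 = (-3 - 2*(-6)) - 43 = (-3 + 12) - 43 = 9 - 43 = -34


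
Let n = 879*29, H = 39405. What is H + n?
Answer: 64896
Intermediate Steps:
n = 25491
H + n = 39405 + 25491 = 64896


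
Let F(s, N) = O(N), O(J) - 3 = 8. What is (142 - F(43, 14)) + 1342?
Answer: 1473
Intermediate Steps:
O(J) = 11 (O(J) = 3 + 8 = 11)
F(s, N) = 11
(142 - F(43, 14)) + 1342 = (142 - 1*11) + 1342 = (142 - 11) + 1342 = 131 + 1342 = 1473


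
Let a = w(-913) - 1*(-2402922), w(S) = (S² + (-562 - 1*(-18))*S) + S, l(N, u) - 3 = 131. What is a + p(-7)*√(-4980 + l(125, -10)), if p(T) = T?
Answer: 3732250 - 7*I*√4846 ≈ 3.7322e+6 - 487.29*I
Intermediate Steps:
l(N, u) = 134 (l(N, u) = 3 + 131 = 134)
w(S) = S² - 543*S (w(S) = (S² + (-562 + 18)*S) + S = (S² - 544*S) + S = S² - 543*S)
a = 3732250 (a = -913*(-543 - 913) - 1*(-2402922) = -913*(-1456) + 2402922 = 1329328 + 2402922 = 3732250)
a + p(-7)*√(-4980 + l(125, -10)) = 3732250 - 7*√(-4980 + 134) = 3732250 - 7*I*√4846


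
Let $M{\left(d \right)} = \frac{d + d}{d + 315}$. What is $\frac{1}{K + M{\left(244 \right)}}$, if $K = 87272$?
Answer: $\frac{559}{48785536} \approx 1.1458 \cdot 10^{-5}$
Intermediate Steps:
$M{\left(d \right)} = \frac{2 d}{315 + d}$
$\frac{1}{K + M{\left(244 \right)}} = \frac{1}{87272 + 2 \cdot 244 \frac{1}{315 + 244}} = \frac{1}{87272 + 2 \cdot 244 \cdot \frac{1}{559}} = \frac{1}{87272 + \frac{488}{559}} = \frac{1}{\frac{48785536}{559}} = \frac{559}{48785536}$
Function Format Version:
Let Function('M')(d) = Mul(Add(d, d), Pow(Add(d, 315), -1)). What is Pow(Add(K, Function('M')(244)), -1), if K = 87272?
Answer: Rational(559, 48785536) ≈ 1.1458e-5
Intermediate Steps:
Function('M')(d) = Mul(2, d, Pow(Add(315, d), -1)) (Function('M')(d) = Mul(Mul(2, d), Pow(Add(315, d), -1)) = Mul(2, d, Pow(Add(315, d), -1)))
Pow(Add(K, Function('M')(244)), -1) = Pow(Add(87272, Mul(2, 244, Pow(Add(315, 244), -1))), -1) = Pow(Add(87272, Mul(2, 244, Pow(559, -1))), -1) = Pow(Add(87272, Mul(2, 244, Rational(1, 559))), -1) = Pow(Add(87272, Rational(488, 559)), -1) = Pow(Rational(48785536, 559), -1) = Rational(559, 48785536)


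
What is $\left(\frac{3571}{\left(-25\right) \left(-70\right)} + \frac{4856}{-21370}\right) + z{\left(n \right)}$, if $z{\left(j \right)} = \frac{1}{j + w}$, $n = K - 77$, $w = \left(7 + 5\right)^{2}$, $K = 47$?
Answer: $\frac{194205607}{106582875} \approx 1.8221$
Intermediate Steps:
$w = 144$ ($w = 12^{2} = 144$)
$n = -30$ ($n = 47 - 77 = -30$)
$z{\left(j \right)} = \frac{1}{144 + j}$ ($z{\left(j \right)} = \frac{1}{j + 144} = \frac{1}{144 + j}$)
$\left(\frac{3571}{\left(-25\right) \left(-70\right)} + \frac{4856}{-21370}\right) + z{\left(n \right)} = \left(\frac{3571}{\left(-25\right) \left(-70\right)} + \frac{4856}{-21370}\right) + \frac{1}{144 - 30} = \left(\frac{3571}{1750} + 4856 \left(- \frac{1}{21370}\right)\right) + \frac{1}{114} = \left(3571 \cdot \frac{1}{1750} - \frac{2428}{10685}\right) + \frac{1}{114} = \left(\frac{3571}{1750} - \frac{2428}{10685}\right) + \frac{1}{114} = \frac{6781427}{3739750} + \frac{1}{114} = \frac{194205607}{106582875}$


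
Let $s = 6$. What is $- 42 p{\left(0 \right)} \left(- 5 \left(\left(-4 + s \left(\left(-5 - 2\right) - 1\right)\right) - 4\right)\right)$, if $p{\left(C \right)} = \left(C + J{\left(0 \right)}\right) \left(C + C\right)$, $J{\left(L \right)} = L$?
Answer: $0$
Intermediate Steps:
$p{\left(C \right)} = 2 C^{2}$ ($p{\left(C \right)} = \left(C + 0\right) \left(C + C\right) = C 2 C = 2 C^{2}$)
$- 42 p{\left(0 \right)} \left(- 5 \left(\left(-4 + s \left(\left(-5 - 2\right) - 1\right)\right) - 4\right)\right) = - 42 \cdot 2 \cdot 0^{2} \left(- 5 \left(\left(-4 + 6 \left(\left(-5 - 2\right) - 1\right)\right) - 4\right)\right) = - 42 \cdot 2 \cdot 0 \left(- 5 \left(\left(-4 + 6 \left(-7 - 1\right)\right) - 4\right)\right) = \left(-42\right) 0 \left(- 5 \left(\left(-4 + 6 \left(-8\right)\right) - 4\right)\right) = 0 \left(- 5 \left(\left(-4 - 48\right) - 4\right)\right) = 0 \left(- 5 \left(-52 - 4\right)\right) = 0 \left(\left(-5\right) \left(-56\right)\right) = 0 \cdot 280 = 0$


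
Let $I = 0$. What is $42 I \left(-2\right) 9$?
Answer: $0$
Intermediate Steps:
$42 I \left(-2\right) 9 = 42 \cdot 0 \left(-2\right) 9 = 42 \cdot 0 \cdot 9 = 42 \cdot 0 = 0$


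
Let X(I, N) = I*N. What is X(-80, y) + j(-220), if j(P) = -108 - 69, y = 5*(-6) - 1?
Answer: 2303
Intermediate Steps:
y = -31 (y = -30 - 1 = -31)
j(P) = -177
X(-80, y) + j(-220) = -80*(-31) - 177 = 2480 - 177 = 2303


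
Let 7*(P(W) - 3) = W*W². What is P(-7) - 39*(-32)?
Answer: 1202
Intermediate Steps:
P(W) = 3 + W³/7 (P(W) = 3 + (W*W²)/7 = 3 + W³/7)
P(-7) - 39*(-32) = (3 + (⅐)*(-7)³) - 39*(-32) = (3 + (⅐)*(-343)) + 1248 = (3 - 49) + 1248 = -46 + 1248 = 1202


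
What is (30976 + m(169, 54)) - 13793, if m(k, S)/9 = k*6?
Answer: 26309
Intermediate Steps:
m(k, S) = 54*k (m(k, S) = 9*(k*6) = 9*(6*k) = 54*k)
(30976 + m(169, 54)) - 13793 = (30976 + 54*169) - 13793 = (30976 + 9126) - 13793 = 40102 - 13793 = 26309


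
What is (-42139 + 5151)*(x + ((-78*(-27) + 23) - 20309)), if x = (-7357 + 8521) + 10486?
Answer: 241531640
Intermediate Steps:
x = 11650 (x = 1164 + 10486 = 11650)
(-42139 + 5151)*(x + ((-78*(-27) + 23) - 20309)) = (-42139 + 5151)*(11650 + ((-78*(-27) + 23) - 20309)) = -36988*(11650 + ((2106 + 23) - 20309)) = -36988*(11650 + (2129 - 20309)) = -36988*(11650 - 18180) = -36988*(-6530) = 241531640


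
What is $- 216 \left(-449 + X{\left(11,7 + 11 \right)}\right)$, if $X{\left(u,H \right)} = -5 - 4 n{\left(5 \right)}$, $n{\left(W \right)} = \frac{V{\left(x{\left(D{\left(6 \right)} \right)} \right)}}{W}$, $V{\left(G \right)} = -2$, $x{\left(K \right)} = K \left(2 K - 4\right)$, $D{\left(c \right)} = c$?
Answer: $\frac{488592}{5} \approx 97718.0$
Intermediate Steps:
$x{\left(K \right)} = K \left(-4 + 2 K\right)$
$n{\left(W \right)} = - \frac{2}{W}$
$X{\left(u,H \right)} = - \frac{17}{5}$ ($X{\left(u,H \right)} = -5 - 4 \left(- \frac{2}{5}\right) = -5 - 4 \left(\left(-2\right) \frac{1}{5}\right) = -5 - - \frac{8}{5} = -5 + \frac{8}{5} = - \frac{17}{5}$)
$- 216 \left(-449 + X{\left(11,7 + 11 \right)}\right) = - 216 \left(-449 - \frac{17}{5}\right) = \left(-216\right) \left(- \frac{2262}{5}\right) = \frac{488592}{5}$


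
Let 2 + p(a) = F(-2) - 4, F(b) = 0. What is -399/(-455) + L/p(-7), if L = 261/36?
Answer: -517/1560 ≈ -0.33141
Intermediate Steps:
L = 29/4 (L = 261*(1/36) = 29/4 ≈ 7.2500)
p(a) = -6 (p(a) = -2 + (0 - 4) = -2 - 4 = -6)
-399/(-455) + L/p(-7) = -399/(-455) + (29/4)/(-6) = -399*(-1/455) + (29/4)*(-⅙) = 57/65 - 29/24 = -517/1560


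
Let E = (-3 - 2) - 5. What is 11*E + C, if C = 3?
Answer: -107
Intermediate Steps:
E = -10 (E = -5 - 5 = -10)
11*E + C = 11*(-10) + 3 = -110 + 3 = -107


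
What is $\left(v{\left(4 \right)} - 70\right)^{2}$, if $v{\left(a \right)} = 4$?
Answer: $4356$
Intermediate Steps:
$\left(v{\left(4 \right)} - 70\right)^{2} = \left(4 - 70\right)^{2} = \left(-66\right)^{2} = 4356$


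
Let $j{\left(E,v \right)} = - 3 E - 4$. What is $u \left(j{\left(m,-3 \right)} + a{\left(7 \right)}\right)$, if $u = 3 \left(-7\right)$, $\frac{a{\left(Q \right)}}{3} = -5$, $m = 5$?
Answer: $714$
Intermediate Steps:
$j{\left(E,v \right)} = -4 - 3 E$
$a{\left(Q \right)} = -15$ ($a{\left(Q \right)} = 3 \left(-5\right) = -15$)
$u = -21$
$u \left(j{\left(m,-3 \right)} + a{\left(7 \right)}\right) = - 21 \left(\left(-4 - 15\right) - 15\right) = - 21 \left(-19 - 15\right) = \left(-21\right) \left(-34\right) = 714$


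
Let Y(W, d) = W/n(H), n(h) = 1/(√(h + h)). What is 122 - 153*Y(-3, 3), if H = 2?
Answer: 1040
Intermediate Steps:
n(h) = √2/(2*√h) (n(h) = 1/(√(2*h)) = 1/(√2*√h) = √2/(2*√h))
Y(W, d) = 2*W (Y(W, d) = W/((√2/(2*√2))) = W/((√2*(√2/2)/2)) = W/(½) = W*2 = 2*W)
122 - 153*Y(-3, 3) = 122 - 306*(-3) = 122 - 153*(-6) = 122 + 918 = 1040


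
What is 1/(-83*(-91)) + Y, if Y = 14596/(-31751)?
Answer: -110211837/239815303 ≈ -0.45957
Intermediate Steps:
Y = -14596/31751 (Y = 14596*(-1/31751) = -14596/31751 ≈ -0.45970)
1/(-83*(-91)) + Y = 1/(-83*(-91)) - 14596/31751 = 1/7553 - 14596/31751 = -110211837/239815303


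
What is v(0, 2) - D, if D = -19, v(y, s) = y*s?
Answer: 19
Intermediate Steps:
v(y, s) = s*y
v(0, 2) - D = 2*0 - 1*(-19) = 0 + 19 = 19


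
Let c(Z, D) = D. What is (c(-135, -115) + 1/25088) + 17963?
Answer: 447770625/25088 ≈ 17848.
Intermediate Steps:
(c(-135, -115) + 1/25088) + 17963 = (-115 + 1/25088) + 17963 = -2885119/25088 + 17963 = 447770625/25088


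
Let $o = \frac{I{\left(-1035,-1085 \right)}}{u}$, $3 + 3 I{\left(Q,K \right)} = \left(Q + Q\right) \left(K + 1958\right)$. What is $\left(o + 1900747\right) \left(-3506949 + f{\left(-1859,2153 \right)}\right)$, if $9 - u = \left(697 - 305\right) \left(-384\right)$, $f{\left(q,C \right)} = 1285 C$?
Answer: $- \frac{211836219547496192}{150537} \approx -1.4072 \cdot 10^{12}$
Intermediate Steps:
$I{\left(Q,K \right)} = -1 + \frac{2 Q \left(1958 + K\right)}{3}$ ($I{\left(Q,K \right)} = -1 + \frac{\left(Q + Q\right) \left(K + 1958\right)}{3} = -1 + \frac{2 Q \left(1958 + K\right)}{3}$)
$u = 150537$ ($u = 9 - \left(697 - 305\right) \left(-384\right) = 9 - 392 \left(-384\right) = 9 - -150528 = 9 + 150528 = 150537$)
$o = - \frac{602371}{150537}$ ($o = \frac{-1 + \frac{3916}{3} \left(-1035\right) + \frac{2}{3} \left(-1085\right) \left(-1035\right)}{150537} = \left(-1 - 1351020 + 748650\right) \frac{1}{150537} = \left(-602371\right) \frac{1}{150537} = - \frac{602371}{150537} \approx -4.0015$)
$\left(o + 1900747\right) \left(-3506949 + f{\left(-1859,2153 \right)}\right) = \left(- \frac{602371}{150537} + 1900747\right) \left(-3506949 + 1285 \cdot 2153\right) = \frac{286132148768 \left(-3506949 + 2766605\right)}{150537} = \frac{286132148768}{150537} \left(-740344\right) = - \frac{211836219547496192}{150537}$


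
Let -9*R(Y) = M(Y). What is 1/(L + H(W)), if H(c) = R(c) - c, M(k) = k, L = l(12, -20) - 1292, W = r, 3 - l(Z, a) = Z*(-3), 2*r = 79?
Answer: -9/11672 ≈ -0.00077108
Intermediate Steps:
r = 79/2 (r = (½)*79 = 79/2 ≈ 39.500)
l(Z, a) = 3 + 3*Z (l(Z, a) = 3 - Z*(-3) = 3 - (-3)*Z = 3 + 3*Z)
W = 79/2 ≈ 39.500
L = -1253 (L = (3 + 3*12) - 1292 = (3 + 36) - 1292 = 39 - 1292 = -1253)
R(Y) = -Y/9
H(c) = -10*c/9 (H(c) = -c/9 - c = -10*c/9)
1/(L + H(W)) = 1/(-1253 - 10/9*79/2) = 1/(-1253 - 395/9) = 1/(-11672/9) = -9/11672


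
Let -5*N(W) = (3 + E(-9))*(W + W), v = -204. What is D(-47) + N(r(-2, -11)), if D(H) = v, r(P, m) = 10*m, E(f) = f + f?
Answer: -864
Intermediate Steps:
E(f) = 2*f
D(H) = -204
N(W) = 6*W (N(W) = -(3 + 2*(-9))*(W + W)/5 = -(3 - 18)*2*W/5 = -(-3)*2*W = -(-6)*W = 6*W)
D(-47) + N(r(-2, -11)) = -204 + 6*(10*(-11)) = -204 + 6*(-110) = -204 - 660 = -864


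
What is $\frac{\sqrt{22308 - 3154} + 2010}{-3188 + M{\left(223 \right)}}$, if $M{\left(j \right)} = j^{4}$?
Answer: $\frac{2010}{2472970253} + \frac{\sqrt{19154}}{2472970253} \approx 8.6875 \cdot 10^{-7}$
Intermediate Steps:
$\frac{\sqrt{22308 - 3154} + 2010}{-3188 + M{\left(223 \right)}} = \frac{\sqrt{22308 - 3154} + 2010}{-3188 + 223^{4}} = \frac{\sqrt{19154} + 2010}{-3188 + 2472973441} = \frac{2010 + \sqrt{19154}}{2472970253} = \left(2010 + \sqrt{19154}\right) \frac{1}{2472970253} = \frac{2010}{2472970253} + \frac{\sqrt{19154}}{2472970253}$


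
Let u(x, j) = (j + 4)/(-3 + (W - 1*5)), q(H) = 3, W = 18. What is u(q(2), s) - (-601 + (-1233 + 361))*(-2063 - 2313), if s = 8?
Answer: -32229234/5 ≈ -6.4458e+6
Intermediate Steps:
u(x, j) = ⅖ + j/10 (u(x, j) = (j + 4)/(-3 + (18 - 1*5)) = (4 + j)/(-3 + (18 - 5)) = (4 + j)/(-3 + 13) = (4 + j)/10 = (4 + j)*(⅒) = ⅖ + j/10)
u(q(2), s) - (-601 + (-1233 + 361))*(-2063 - 2313) = (⅖ + (⅒)*8) - (-601 + (-1233 + 361))*(-2063 - 2313) = (⅖ + ⅘) - (-601 - 872)*(-4376) = 6/5 - (-1473)*(-4376) = 6/5 - 1*6445848 = 6/5 - 6445848 = -32229234/5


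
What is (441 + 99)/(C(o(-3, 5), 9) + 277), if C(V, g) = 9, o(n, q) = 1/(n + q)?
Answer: 270/143 ≈ 1.8881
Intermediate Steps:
(441 + 99)/(C(o(-3, 5), 9) + 277) = (441 + 99)/(9 + 277) = 540/286 = 540*(1/286) = 270/143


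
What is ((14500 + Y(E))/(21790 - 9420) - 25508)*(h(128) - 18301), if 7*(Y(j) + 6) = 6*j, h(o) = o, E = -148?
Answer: 4013756292695/8659 ≈ 4.6354e+8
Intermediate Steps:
Y(j) = -6 + 6*j/7 (Y(j) = -6 + (6*j)/7 = -6 + 6*j/7)
((14500 + Y(E))/(21790 - 9420) - 25508)*(h(128) - 18301) = ((14500 + (-6 + (6/7)*(-148)))/(21790 - 9420) - 25508)*(128 - 18301) = ((14500 + (-6 - 888/7))/12370 - 25508)*(-18173) = ((14500 - 930/7)*(1/12370) - 25508)*(-18173) = ((100570/7)*(1/12370) - 25508)*(-18173) = (10057/8659 - 25508)*(-18173) = -220863715/8659*(-18173) = 4013756292695/8659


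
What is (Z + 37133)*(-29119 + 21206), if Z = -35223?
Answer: -15113830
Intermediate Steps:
(Z + 37133)*(-29119 + 21206) = (-35223 + 37133)*(-29119 + 21206) = 1910*(-7913) = -15113830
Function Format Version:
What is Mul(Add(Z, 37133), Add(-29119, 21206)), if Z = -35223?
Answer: -15113830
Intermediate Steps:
Mul(Add(Z, 37133), Add(-29119, 21206)) = Mul(Add(-35223, 37133), Add(-29119, 21206)) = Mul(1910, -7913) = -15113830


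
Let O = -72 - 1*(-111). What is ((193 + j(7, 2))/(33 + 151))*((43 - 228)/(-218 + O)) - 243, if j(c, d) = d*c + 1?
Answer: -995621/4117 ≈ -241.83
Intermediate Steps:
O = 39 (O = -72 + 111 = 39)
j(c, d) = 1 + c*d (j(c, d) = c*d + 1 = 1 + c*d)
((193 + j(7, 2))/(33 + 151))*((43 - 228)/(-218 + O)) - 243 = ((193 + (1 + 7*2))/(33 + 151))*((43 - 228)/(-218 + 39)) - 243 = ((193 + (1 + 14))/184)*(-185/(-179)) - 243 = ((193 + 15)*(1/184))*(-185*(-1/179)) - 243 = (208*(1/184))*(185/179) - 243 = (26/23)*(185/179) - 243 = 4810/4117 - 243 = -995621/4117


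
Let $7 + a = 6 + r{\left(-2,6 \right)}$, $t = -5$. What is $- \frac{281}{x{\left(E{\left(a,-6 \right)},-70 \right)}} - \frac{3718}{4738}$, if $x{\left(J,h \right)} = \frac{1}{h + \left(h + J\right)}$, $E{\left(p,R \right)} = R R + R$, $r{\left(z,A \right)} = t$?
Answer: $\frac{73223931}{2369} \approx 30909.0$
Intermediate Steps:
$r{\left(z,A \right)} = -5$
$a = -6$ ($a = -7 + \left(6 - 5\right) = -7 + 1 = -6$)
$E{\left(p,R \right)} = R + R^{2}$ ($E{\left(p,R \right)} = R^{2} + R = R + R^{2}$)
$x{\left(J,h \right)} = \frac{1}{J + 2 h}$ ($x{\left(J,h \right)} = \frac{1}{h + \left(J + h\right)} = \frac{1}{J + 2 h}$)
$- \frac{281}{x{\left(E{\left(a,-6 \right)},-70 \right)}} - \frac{3718}{4738} = - \frac{281}{\frac{1}{- 6 \left(1 - 6\right) + 2 \left(-70\right)}} - \frac{3718}{4738} = - \frac{281}{\frac{1}{\left(-6\right) \left(-5\right) - 140}} - \frac{1859}{2369} = - \frac{281}{\frac{1}{30 - 140}} - \frac{1859}{2369} = - \frac{281}{\frac{1}{-110}} - \frac{1859}{2369} = - \frac{281}{- \frac{1}{110}} - \frac{1859}{2369} = \left(-281\right) \left(-110\right) - \frac{1859}{2369} = 30910 - \frac{1859}{2369} = \frac{73223931}{2369}$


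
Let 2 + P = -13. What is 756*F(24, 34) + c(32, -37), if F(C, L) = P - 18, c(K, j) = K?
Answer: -24916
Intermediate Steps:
P = -15 (P = -2 - 13 = -15)
F(C, L) = -33 (F(C, L) = -15 - 18 = -33)
756*F(24, 34) + c(32, -37) = 756*(-33) + 32 = -24948 + 32 = -24916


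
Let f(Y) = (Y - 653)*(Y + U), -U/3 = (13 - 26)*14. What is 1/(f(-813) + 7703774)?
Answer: 1/8095196 ≈ 1.2353e-7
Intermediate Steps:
U = 546 (U = -3*(13 - 26)*14 = -(-39)*14 = -3*(-182) = 546)
f(Y) = (-653 + Y)*(546 + Y) (f(Y) = (Y - 653)*(Y + 546) = (-653 + Y)*(546 + Y))
1/(f(-813) + 7703774) = 1/((-356538 + (-813)² - 107*(-813)) + 7703774) = 1/((-356538 + 660969 + 86991) + 7703774) = 1/(391422 + 7703774) = 1/8095196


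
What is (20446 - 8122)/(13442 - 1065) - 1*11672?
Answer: -144452020/12377 ≈ -11671.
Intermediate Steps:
(20446 - 8122)/(13442 - 1065) - 1*11672 = 12324/12377 - 11672 = -144452020/12377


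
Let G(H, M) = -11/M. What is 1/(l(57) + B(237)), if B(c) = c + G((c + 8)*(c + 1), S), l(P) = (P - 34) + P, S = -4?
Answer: 4/1279 ≈ 0.0031274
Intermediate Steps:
l(P) = -34 + 2*P (l(P) = (-34 + P) + P = -34 + 2*P)
B(c) = 11/4 + c (B(c) = c - 11/(-4) = c - 11*(-¼) = c + 11/4 = 11/4 + c)
1/(l(57) + B(237)) = 1/((-34 + 2*57) + (11/4 + 237)) = 1/((-34 + 114) + 959/4) = 1/(80 + 959/4) = 1/(1279/4) = 4/1279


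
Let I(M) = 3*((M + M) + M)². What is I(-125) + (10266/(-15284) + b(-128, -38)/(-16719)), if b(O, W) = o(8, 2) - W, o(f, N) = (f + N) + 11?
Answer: 53901447261745/127766598 ≈ 4.2187e+5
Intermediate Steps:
o(f, N) = 11 + N + f (o(f, N) = (N + f) + 11 = 11 + N + f)
b(O, W) = 21 - W (b(O, W) = (11 + 2 + 8) - W = 21 - W)
I(M) = 27*M² (I(M) = 3*(2*M + M)² = 3*(3*M)² = 3*(9*M²) = 27*M²)
I(-125) + (10266/(-15284) + b(-128, -38)/(-16719)) = 27*(-125)² + (10266/(-15284) + (21 - 1*(-38))/(-16719)) = 27*15625 + (10266*(-1/15284) + (21 + 38)*(-1/16719)) = 421875 + (-5133/7642 + 59*(-1/16719)) = 421875 + (-5133/7642 - 59/16719) = 421875 - 86269505/127766598 = 53901447261745/127766598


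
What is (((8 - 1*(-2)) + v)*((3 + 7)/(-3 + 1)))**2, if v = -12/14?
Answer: 102400/49 ≈ 2089.8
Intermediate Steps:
v = -6/7 (v = -12*1/14 = -6/7 ≈ -0.85714)
(((8 - 1*(-2)) + v)*((3 + 7)/(-3 + 1)))**2 = (((8 - 1*(-2)) - 6/7)*((3 + 7)/(-3 + 1)))**2 = (((8 + 2) - 6/7)*(10/(-2)))**2 = ((10 - 6/7)*(10*(-1/2)))**2 = ((64/7)*(-5))**2 = (-320/7)**2 = 102400/49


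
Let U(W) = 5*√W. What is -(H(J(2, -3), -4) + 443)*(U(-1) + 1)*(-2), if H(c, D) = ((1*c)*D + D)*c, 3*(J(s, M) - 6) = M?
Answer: 646 + 3230*I ≈ 646.0 + 3230.0*I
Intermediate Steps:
J(s, M) = 6 + M/3
H(c, D) = c*(D + D*c) (H(c, D) = (c*D + D)*c = (D*c + D)*c = (D + D*c)*c = c*(D + D*c))
-(H(J(2, -3), -4) + 443)*(U(-1) + 1)*(-2) = -(-4*(6 + (⅓)*(-3))*(1 + (6 + (⅓)*(-3))) + 443)*(5*√(-1) + 1)*(-2) = -(-4*(6 - 1)*(1 + (6 - 1)) + 443)*(5*I + 1)*(-2) = -(-4*5*(1 + 5) + 443)*(1 + 5*I)*(-2) = -(-4*5*6 + 443)*(-2 - 10*I) = -(-120 + 443)*(-2 - 10*I) = -323*(-2 - 10*I) = -(-646 - 3230*I) = 646 + 3230*I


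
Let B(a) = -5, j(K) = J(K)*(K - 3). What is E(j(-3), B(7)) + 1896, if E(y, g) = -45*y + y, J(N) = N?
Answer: 1104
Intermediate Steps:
j(K) = K*(-3 + K) (j(K) = K*(K - 3) = K*(-3 + K))
E(y, g) = -44*y
E(j(-3), B(7)) + 1896 = -(-132)*(-3 - 3) + 1896 = -(-132)*(-6) + 1896 = -44*18 + 1896 = -792 + 1896 = 1104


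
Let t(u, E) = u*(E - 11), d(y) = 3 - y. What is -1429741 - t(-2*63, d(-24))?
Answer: -1427725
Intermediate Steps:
t(u, E) = u*(-11 + E)
-1429741 - t(-2*63, d(-24)) = -1429741 - (-2*63)*(-11 + (3 - 1*(-24))) = -1429741 - (-126)*(-11 + (3 + 24)) = -1429741 - (-126)*(-11 + 27) = -1429741 - (-126)*16 = -1429741 - 1*(-2016) = -1429741 + 2016 = -1427725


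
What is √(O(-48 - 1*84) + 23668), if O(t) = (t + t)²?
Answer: 2*√23341 ≈ 305.56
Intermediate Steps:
O(t) = 4*t² (O(t) = (2*t)² = 4*t²)
√(O(-48 - 1*84) + 23668) = √(4*(-48 - 1*84)² + 23668) = √(4*(-48 - 84)² + 23668) = √(4*(-132)² + 23668) = √(4*17424 + 23668) = √(69696 + 23668) = √93364 = 2*√23341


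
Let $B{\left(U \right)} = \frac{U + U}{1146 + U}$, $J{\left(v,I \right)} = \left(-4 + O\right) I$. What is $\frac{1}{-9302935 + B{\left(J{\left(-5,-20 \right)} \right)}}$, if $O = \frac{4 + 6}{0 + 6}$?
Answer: $- \frac{1789}{16642950575} \approx -1.0749 \cdot 10^{-7}$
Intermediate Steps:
$O = \frac{5}{3}$ ($O = \frac{10}{6} = 10 \cdot \frac{1}{6} = \frac{5}{3} \approx 1.6667$)
$J{\left(v,I \right)} = - \frac{7 I}{3}$ ($J{\left(v,I \right)} = \left(-4 + \frac{5}{3}\right) I = - \frac{7 I}{3}$)
$B{\left(U \right)} = \frac{2 U}{1146 + U}$
$\frac{1}{-9302935 + B{\left(J{\left(-5,-20 \right)} \right)}} = \frac{1}{-9302935 + \frac{2 \left(\left(- \frac{7}{3}\right) \left(-20\right)\right)}{1146 - - \frac{140}{3}}} = \frac{1}{-9302935 + 2 \cdot \frac{140}{3} \frac{1}{1146 + \frac{140}{3}}} = \frac{1}{-9302935 + 2 \cdot \frac{140}{3} \frac{1}{\frac{3578}{3}}} = \frac{1}{-9302935 + 2 \cdot \frac{140}{3} \cdot \frac{3}{3578}} = \frac{1}{-9302935 + \frac{140}{1789}} = \frac{1}{- \frac{16642950575}{1789}} = - \frac{1789}{16642950575}$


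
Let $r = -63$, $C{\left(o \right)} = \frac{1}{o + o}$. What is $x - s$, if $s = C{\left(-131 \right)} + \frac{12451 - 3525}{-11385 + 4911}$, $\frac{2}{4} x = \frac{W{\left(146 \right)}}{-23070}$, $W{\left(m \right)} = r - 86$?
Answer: $\frac{4550549837}{3260921430} \approx 1.3955$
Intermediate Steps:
$C{\left(o \right)} = \frac{1}{2 o}$
$W{\left(m \right)} = -149$ ($W{\left(m \right)} = -63 - 86 = -149$)
$x = \frac{149}{11535}$ ($x = 2 \left(- \frac{149}{-23070}\right) = 2 \left(\left(-149\right) \left(- \frac{1}{23070}\right)\right) = 2 \cdot \frac{149}{23070} = \frac{149}{11535} \approx 0.012917$)
$s = - \frac{1172543}{848094}$ ($s = \frac{1}{2 \left(-131\right)} + \frac{12451 - 3525}{-11385 + 4911} = \frac{1}{2} \left(- \frac{1}{131}\right) + \frac{8926}{-6474} = - \frac{1}{262} + 8926 \left(- \frac{1}{6474}\right) = - \frac{1}{262} - \frac{4463}{3237} = - \frac{1172543}{848094} \approx -1.3826$)
$x - s = \frac{149}{11535} - - \frac{1172543}{848094} = \frac{149}{11535} + \frac{1172543}{848094} = \frac{4550549837}{3260921430}$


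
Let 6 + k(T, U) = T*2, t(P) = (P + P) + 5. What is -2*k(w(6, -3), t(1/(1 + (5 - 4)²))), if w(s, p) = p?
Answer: 24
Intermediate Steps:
t(P) = 5 + 2*P (t(P) = 2*P + 5 = 5 + 2*P)
k(T, U) = -6 + 2*T (k(T, U) = -6 + T*2 = -6 + 2*T)
-2*k(w(6, -3), t(1/(1 + (5 - 4)²))) = -2*(-6 + 2*(-3)) = -2*(-6 - 6) = -2*(-12) = 24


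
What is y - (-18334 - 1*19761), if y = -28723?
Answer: 9372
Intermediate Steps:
y - (-18334 - 1*19761) = -28723 - (-18334 - 1*19761) = -28723 - (-18334 - 19761) = -28723 - 1*(-38095) = -28723 + 38095 = 9372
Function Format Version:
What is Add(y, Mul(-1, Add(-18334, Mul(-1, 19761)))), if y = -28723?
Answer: 9372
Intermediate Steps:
Add(y, Mul(-1, Add(-18334, Mul(-1, 19761)))) = Add(-28723, Mul(-1, Add(-18334, Mul(-1, 19761)))) = Add(-28723, Mul(-1, Add(-18334, -19761))) = Add(-28723, Mul(-1, -38095)) = Add(-28723, 38095) = 9372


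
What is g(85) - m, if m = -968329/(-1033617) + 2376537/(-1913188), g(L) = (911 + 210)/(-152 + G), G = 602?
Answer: 414751118536861/148312773074700 ≈ 2.7965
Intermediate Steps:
g(L) = 1121/450 (g(L) = (911 + 210)/(-152 + 602) = 1121/450)
m = -603833621477/1977503640996 (m = -968329*(-1/1033617) + 2376537*(-1/1913188) = 968329/1033617 - 2376537/1913188 = -603833621477/1977503640996 ≈ -0.30535)
g(85) - m = 1121/450 - 1*(-603833621477/1977503640996) = 1121/450 + 603833621477/1977503640996 = 414751118536861/148312773074700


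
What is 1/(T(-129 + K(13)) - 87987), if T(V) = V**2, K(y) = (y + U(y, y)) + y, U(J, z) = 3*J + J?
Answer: -1/85386 ≈ -1.1712e-5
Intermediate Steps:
U(J, z) = 4*J
K(y) = 6*y (K(y) = (y + 4*y) + y = 5*y + y = 6*y)
1/(T(-129 + K(13)) - 87987) = 1/((-129 + 6*13)**2 - 87987) = 1/((-129 + 78)**2 - 87987) = 1/((-51)**2 - 87987) = 1/(2601 - 87987) = 1/(-85386) = -1/85386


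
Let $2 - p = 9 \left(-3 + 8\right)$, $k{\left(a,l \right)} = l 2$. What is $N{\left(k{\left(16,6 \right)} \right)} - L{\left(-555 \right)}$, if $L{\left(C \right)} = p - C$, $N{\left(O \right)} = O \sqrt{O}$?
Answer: $-512 + 24 \sqrt{3} \approx -470.43$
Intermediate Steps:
$k{\left(a,l \right)} = 2 l$
$p = -43$ ($p = 2 - 9 \left(-3 + 8\right) = 2 - 9 \cdot 5 = 2 - 45 = -43$)
$N{\left(O \right)} = O^{\frac{3}{2}}$
$L{\left(C \right)} = -43 - C$
$N{\left(k{\left(16,6 \right)} \right)} - L{\left(-555 \right)} = \left(2 \cdot 6\right)^{\frac{3}{2}} - \left(-43 - -555\right) = 12^{\frac{3}{2}} - \left(-43 + 555\right) = 24 \sqrt{3} - 512 = -512 + 24 \sqrt{3}$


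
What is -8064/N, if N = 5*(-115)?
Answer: 8064/575 ≈ 14.024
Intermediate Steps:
N = -575
-8064/N = -8064/(-575) = -8064*(-1/575) = 8064/575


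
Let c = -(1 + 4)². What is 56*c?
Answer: -1400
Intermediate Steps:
c = -25 (c = -1*5² = -1*25 = -25)
56*c = 56*(-25) = -1400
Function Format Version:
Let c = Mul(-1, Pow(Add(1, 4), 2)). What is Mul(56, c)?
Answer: -1400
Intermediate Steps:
c = -25 (c = Mul(-1, Pow(5, 2)) = Mul(-1, 25) = -25)
Mul(56, c) = Mul(56, -25) = -1400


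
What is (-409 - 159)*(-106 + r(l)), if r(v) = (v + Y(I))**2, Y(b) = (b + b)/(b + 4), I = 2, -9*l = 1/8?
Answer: 38857945/648 ≈ 59966.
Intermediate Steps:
l = -1/72 (l = -1/9/8 = -1/9*1/8 = -1/72 ≈ -0.013889)
Y(b) = 2*b/(4 + b) (Y(b) = (2*b)/(4 + b) = 2*b/(4 + b))
r(v) = (2/3 + v)**2 (r(v) = (v + 2*2/(4 + 2))**2 = (v + 2*2/6)**2 = (v + 2*2*(1/6))**2 = (v + 2/3)**2 = (2/3 + v)**2)
(-409 - 159)*(-106 + r(l)) = (-409 - 159)*(-106 + (2 + 3*(-1/72))**2/9) = -568*(-106 + (2 - 1/24)**2/9) = -568*(-106 + (47/24)**2/9) = -568*(-106 + (1/9)*(2209/576)) = -568*(-106 + 2209/5184) = -568*(-547295/5184) = 38857945/648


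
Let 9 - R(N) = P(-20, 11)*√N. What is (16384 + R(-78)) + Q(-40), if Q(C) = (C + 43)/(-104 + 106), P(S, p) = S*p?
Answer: 32789/2 + 220*I*√78 ≈ 16395.0 + 1943.0*I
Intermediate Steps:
R(N) = 9 + 220*√N (R(N) = 9 - (-20*11)*√N = 9 - (-220)*√N = 9 + 220*√N)
Q(C) = 43/2 + C/2 (Q(C) = (43 + C)/2 = (43 + C)*(½) = 43/2 + C/2)
(16384 + R(-78)) + Q(-40) = (16384 + (9 + 220*√(-78))) + (43/2 + (½)*(-40)) = (16384 + (9 + 220*(I*√78))) + (43/2 - 20) = (16384 + (9 + 220*I*√78)) + 3/2 = (16393 + 220*I*√78) + 3/2 = 32789/2 + 220*I*√78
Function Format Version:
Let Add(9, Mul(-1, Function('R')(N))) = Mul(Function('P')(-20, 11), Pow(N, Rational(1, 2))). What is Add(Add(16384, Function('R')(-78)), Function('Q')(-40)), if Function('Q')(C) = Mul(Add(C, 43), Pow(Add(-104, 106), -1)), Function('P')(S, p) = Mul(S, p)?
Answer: Add(Rational(32789, 2), Mul(220, I, Pow(78, Rational(1, 2)))) ≈ Add(16395., Mul(1943.0, I))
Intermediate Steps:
Function('R')(N) = Add(9, Mul(220, Pow(N, Rational(1, 2)))) (Function('R')(N) = Add(9, Mul(-1, Mul(Mul(-20, 11), Pow(N, Rational(1, 2))))) = Add(9, Mul(-1, Mul(-220, Pow(N, Rational(1, 2))))) = Add(9, Mul(220, Pow(N, Rational(1, 2)))))
Function('Q')(C) = Add(Rational(43, 2), Mul(Rational(1, 2), C)) (Function('Q')(C) = Mul(Add(43, C), Pow(2, -1)) = Mul(Add(43, C), Rational(1, 2)) = Add(Rational(43, 2), Mul(Rational(1, 2), C)))
Add(Add(16384, Function('R')(-78)), Function('Q')(-40)) = Add(Add(16384, Add(9, Mul(220, Pow(-78, Rational(1, 2))))), Add(Rational(43, 2), Mul(Rational(1, 2), -40))) = Add(Add(16384, Add(9, Mul(220, Mul(I, Pow(78, Rational(1, 2)))))), Add(Rational(43, 2), -20)) = Add(Add(16384, Add(9, Mul(220, I, Pow(78, Rational(1, 2))))), Rational(3, 2)) = Add(Add(16393, Mul(220, I, Pow(78, Rational(1, 2)))), Rational(3, 2)) = Add(Rational(32789, 2), Mul(220, I, Pow(78, Rational(1, 2))))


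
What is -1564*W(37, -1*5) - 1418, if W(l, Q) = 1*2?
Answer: -4546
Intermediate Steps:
W(l, Q) = 2
-1564*W(37, -1*5) - 1418 = -1564*2 - 1418 = -3128 - 1418 = -4546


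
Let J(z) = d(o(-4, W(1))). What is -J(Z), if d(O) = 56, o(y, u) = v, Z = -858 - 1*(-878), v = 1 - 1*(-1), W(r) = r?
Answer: -56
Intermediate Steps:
v = 2 (v = 1 + 1 = 2)
Z = 20 (Z = -858 + 878 = 20)
o(y, u) = 2
J(z) = 56
-J(Z) = -1*56 = -56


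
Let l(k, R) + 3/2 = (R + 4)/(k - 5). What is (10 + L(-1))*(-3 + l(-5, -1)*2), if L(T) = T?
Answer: -297/5 ≈ -59.400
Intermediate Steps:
l(k, R) = -3/2 + (4 + R)/(-5 + k) (l(k, R) = -3/2 + (R + 4)/(k - 5) = -3/2 + (4 + R)/(-5 + k))
(10 + L(-1))*(-3 + l(-5, -1)*2) = (10 - 1)*(-3 + ((23 - 3*(-5) + 2*(-1))/(2*(-5 - 5)))*2) = 9*(-3 + ((½)*(23 + 15 - 2)/(-10))*2) = 9*(-3 + ((½)*(-⅒)*36)*2) = 9*(-3 - 9/5*2) = 9*(-3 - 18/5) = 9*(-33/5) = -297/5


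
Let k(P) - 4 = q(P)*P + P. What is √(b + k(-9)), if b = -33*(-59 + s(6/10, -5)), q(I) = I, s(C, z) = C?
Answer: 4*√3130/5 ≈ 44.757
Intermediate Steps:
k(P) = 4 + P + P² (k(P) = 4 + (P*P + P) = 4 + (P² + P) = 4 + (P + P²) = 4 + P + P²)
b = 9636/5 (b = -33*(-59 + 6/10) = -33*(-59 + 6*(⅒)) = -33*(-59 + ⅗) = -33*(-292/5) = 9636/5 ≈ 1927.2)
√(b + k(-9)) = √(9636/5 + (4 - 9 + (-9)²)) = √(9636/5 + (4 - 9 + 81)) = √(9636/5 + 76) = √(10016/5) = 4*√3130/5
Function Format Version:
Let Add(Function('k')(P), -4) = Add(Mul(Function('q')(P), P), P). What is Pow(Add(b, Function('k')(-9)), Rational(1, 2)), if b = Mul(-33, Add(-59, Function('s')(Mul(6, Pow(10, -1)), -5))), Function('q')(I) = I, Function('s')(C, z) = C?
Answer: Mul(Rational(4, 5), Pow(3130, Rational(1, 2))) ≈ 44.757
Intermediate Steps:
Function('k')(P) = Add(4, P, Pow(P, 2)) (Function('k')(P) = Add(4, Add(Mul(P, P), P)) = Add(4, Add(Pow(P, 2), P)) = Add(4, Add(P, Pow(P, 2))) = Add(4, P, Pow(P, 2)))
b = Rational(9636, 5) (b = Mul(-33, Add(-59, Mul(6, Pow(10, -1)))) = Mul(-33, Add(-59, Mul(6, Rational(1, 10)))) = Mul(-33, Add(-59, Rational(3, 5))) = Mul(-33, Rational(-292, 5)) = Rational(9636, 5) ≈ 1927.2)
Pow(Add(b, Function('k')(-9)), Rational(1, 2)) = Pow(Add(Rational(9636, 5), Add(4, -9, Pow(-9, 2))), Rational(1, 2)) = Pow(Add(Rational(9636, 5), Add(4, -9, 81)), Rational(1, 2)) = Pow(Add(Rational(9636, 5), 76), Rational(1, 2)) = Pow(Rational(10016, 5), Rational(1, 2)) = Mul(Rational(4, 5), Pow(3130, Rational(1, 2)))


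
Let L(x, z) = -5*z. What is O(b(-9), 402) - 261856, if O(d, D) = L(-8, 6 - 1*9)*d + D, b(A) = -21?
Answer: -261769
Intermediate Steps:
O(d, D) = D + 15*d (O(d, D) = (-5*(6 - 1*9))*d + D = (-5*(6 - 9))*d + D = (-5*(-3))*d + D = 15*d + D = D + 15*d)
O(b(-9), 402) - 261856 = (402 + 15*(-21)) - 261856 = (402 - 315) - 261856 = 87 - 261856 = -261769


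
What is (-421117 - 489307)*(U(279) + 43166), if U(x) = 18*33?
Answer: -39840154240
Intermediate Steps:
U(x) = 594
(-421117 - 489307)*(U(279) + 43166) = (-421117 - 489307)*(594 + 43166) = -910424*43760 = -39840154240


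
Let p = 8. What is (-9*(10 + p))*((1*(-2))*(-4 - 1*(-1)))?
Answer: -972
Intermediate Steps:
(-9*(10 + p))*((1*(-2))*(-4 - 1*(-1))) = (-9*(10 + 8))*((1*(-2))*(-4 - 1*(-1))) = (-9*18)*(-2*(-4 + 1)) = -(-324)*(-3) = -162*6 = -972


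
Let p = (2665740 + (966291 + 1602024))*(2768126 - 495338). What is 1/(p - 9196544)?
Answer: 1/11895888198796 ≈ 8.4063e-14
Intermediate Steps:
p = 11895897395340 (p = (2665740 + 2568315)*2272788 = 5234055*2272788 = 11895897395340)
1/(p - 9196544) = 1/(11895897395340 - 9196544) = 1/11895888198796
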